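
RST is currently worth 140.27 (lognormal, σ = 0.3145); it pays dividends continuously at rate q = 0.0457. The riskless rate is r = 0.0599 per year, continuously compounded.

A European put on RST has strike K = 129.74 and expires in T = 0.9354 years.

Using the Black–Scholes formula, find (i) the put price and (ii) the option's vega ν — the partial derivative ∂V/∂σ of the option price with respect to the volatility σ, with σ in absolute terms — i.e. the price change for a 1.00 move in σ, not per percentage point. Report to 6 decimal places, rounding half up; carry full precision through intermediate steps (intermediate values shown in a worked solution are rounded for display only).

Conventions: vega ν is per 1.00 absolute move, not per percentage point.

σ√T = 0.3145·√0.9354 = 0.304172
d₁ = (ln(S/K) + (r−q+σ²/2)T) / (σ√T) = (ln(140.27/129.74) + (0.0599−0.0457+0.3145²/2)·0.9354) / 0.304172 = (0.078037 + 0.059543) / 0.304172 = 0.452309
d₂ = d₁ − σ√T = 0.452309 − 0.304172 = 0.148137
e^{−rT} = 0.945510
e^{−qT} = 0.958153
N(−d₁) = 0.325523,  N(−d₂) = 0.441117
Put price V = K·e^{−rT}·N(−d₂) − S·e^{−qT}·N(−d₁) = 54.112102 − 43.750370 = 10.361733
φ(d₁) = (1/√(2π))·e^{−d₁²/2} = 0.360152
ν = S·e^{−qT}·φ(d₁)·√T = 46.814861

price = 10.361733
ν = 46.814861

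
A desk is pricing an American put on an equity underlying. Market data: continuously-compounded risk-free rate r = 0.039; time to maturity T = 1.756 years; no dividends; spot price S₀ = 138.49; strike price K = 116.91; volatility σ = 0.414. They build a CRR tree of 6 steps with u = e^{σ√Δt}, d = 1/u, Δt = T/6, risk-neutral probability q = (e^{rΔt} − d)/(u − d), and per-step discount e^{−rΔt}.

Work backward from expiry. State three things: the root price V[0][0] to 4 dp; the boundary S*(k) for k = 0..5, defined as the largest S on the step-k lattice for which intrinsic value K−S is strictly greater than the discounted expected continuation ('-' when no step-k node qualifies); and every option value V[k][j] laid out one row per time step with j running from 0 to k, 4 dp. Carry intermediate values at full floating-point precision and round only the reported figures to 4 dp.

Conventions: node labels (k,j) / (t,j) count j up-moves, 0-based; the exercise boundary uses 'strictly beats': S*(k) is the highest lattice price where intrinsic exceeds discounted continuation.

price = 15.6864
boundary = - - - 70.7316 56.5386 70.7316
tree:
15.6864
23.2933 7.4799
33.4766 12.3635 2.1482
46.1784 19.9516 4.0970 0.0000
60.3714 31.1322 7.8139 0.0000 0.0000
71.7164 46.1784 14.9027 0.0000 0.0000 0.0000
80.7849 60.3714 28.4225 0.0000 0.0000 0.0000 0.0000

params: Δt=0.29267 u=1.25103 d=0.79934 q=0.46965 e^(-rΔt)=0.98865
t_6 payoffs: 80.7849 60.3714 28.4225 0.0000 0.0000 0.0000 0.0000
t_5: node(5,0) S=45.1936 payoff=71.7164 vs cont=70.3896 → 71.7164 [stop]  node(5,1) S=70.7316 payoff=46.1784 vs cont=44.8516 → 46.1784 [stop]  node(5,2) S=110.7006 payoff=6.2094 vs cont=14.9027 → 14.9027 [wait]  node(5,3) S=173.2554 payoff=0.0000 vs cont=0.0000 → 0.0000 [wait]  node(5,4) S=271.1585 payoff=0.0000 vs cont=0.0000 → 0.0000 [wait]  node(5,5) S=424.3848 payoff=0.0000 vs cont=0.0000 → 0.0000 [wait]  ⇒ S*(5)=70.7316
t_4: node(4,0) S=56.5386 payoff=60.3714 vs cont=59.0445 → 60.3714 [stop]  node(4,1) S=88.4875 payoff=28.4225 vs cont=31.1322 → 31.1322 [wait]  node(4,2) S=138.4900 payoff=0.0000 vs cont=7.8139 → 7.8139 [wait]  node(4,3) S=216.7479 payoff=0.0000 vs cont=0.0000 → 0.0000 [wait]  node(4,4) S=339.2279 payoff=0.0000 vs cont=0.0000 → 0.0000 [wait]  ⇒ S*(4)=56.5386
t_3: node(3,0) S=70.7316 payoff=46.1784 vs cont=46.1097 → 46.1784 [stop]  node(3,1) S=110.7006 payoff=6.2094 vs cont=19.9516 → 19.9516 [wait]  node(3,2) S=173.2554 payoff=0.0000 vs cont=4.0970 → 4.0970 [wait]  node(3,3) S=271.1585 payoff=0.0000 vs cont=0.0000 → 0.0000 [wait]  ⇒ S*(3)=70.7316
t_2: node(2,0) S=88.4875 payoff=28.4225 vs cont=33.4766 → 33.4766 [wait]  node(2,1) S=138.4900 payoff=0.0000 vs cont=12.3635 → 12.3635 [wait]  node(2,2) S=216.7479 payoff=0.0000 vs cont=2.1482 → 2.1482 [wait]  ⇒ S*(2)=-
t_1: node(1,0) S=110.7006 payoff=6.2094 vs cont=23.2933 → 23.2933 [wait]  node(1,1) S=173.2554 payoff=0.0000 vs cont=7.4799 → 7.4799 [wait]  ⇒ S*(1)=-
t_0: node(0,0) S=138.4900 payoff=0.0000 vs cont=15.6864 → 15.6864 [wait]  ⇒ S*(0)=-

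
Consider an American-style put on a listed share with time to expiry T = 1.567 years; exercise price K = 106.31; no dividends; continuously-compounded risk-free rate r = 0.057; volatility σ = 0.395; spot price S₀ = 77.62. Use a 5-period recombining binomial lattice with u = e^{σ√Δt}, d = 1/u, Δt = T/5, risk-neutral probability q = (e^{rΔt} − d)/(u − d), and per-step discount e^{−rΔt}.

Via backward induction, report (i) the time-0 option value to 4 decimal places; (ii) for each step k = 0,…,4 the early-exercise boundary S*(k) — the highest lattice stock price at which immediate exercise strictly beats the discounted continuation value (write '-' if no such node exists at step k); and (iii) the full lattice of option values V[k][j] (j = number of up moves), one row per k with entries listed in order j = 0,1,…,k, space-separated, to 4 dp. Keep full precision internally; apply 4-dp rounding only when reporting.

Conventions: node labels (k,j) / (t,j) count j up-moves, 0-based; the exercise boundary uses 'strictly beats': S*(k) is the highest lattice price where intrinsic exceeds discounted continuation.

params: Δt=0.31340 u=1.24748 d=0.80161 q=0.48537 e^(-rΔt)=0.98229
t_5 payoffs: 80.6180 66.3277 44.0888 9.4802 0.0000 0.0000
t_4: node(4,0) S=32.0503 payoff=74.2597 vs cont=72.3774 → 74.2597 [stop]  node(4,1) S=49.8773 payoff=56.4327 vs cont=54.5504 → 56.4327 [stop]  node(4,2) S=77.6200 payoff=28.6900 vs cont=26.8078 → 28.6900 [stop]  node(4,3) S=120.7937 payoff=0.0000 vs cont=4.7925 → 4.7925 [wait]  node(4,4) S=187.9814 payoff=0.0000 vs cont=0.0000 → 0.0000 [wait]  ⇒ S*(4)=77.6200
t_3: node(3,0) S=39.9823 payoff=66.3277 vs cont=64.4455 → 66.3277 [stop]  node(3,1) S=62.2212 payoff=44.0888 vs cont=42.2066 → 44.0888 [stop]  node(3,2) S=96.8298 payoff=9.4802 vs cont=16.7883 → 16.7883 [wait]  node(3,3) S=150.6883 payoff=0.0000 vs cont=2.4227 → 2.4227 [wait]  ⇒ S*(3)=62.2212
t_2: node(2,0) S=49.8773 payoff=56.4327 vs cont=54.5504 → 56.4327 [stop]  node(2,1) S=77.6200 payoff=28.6900 vs cont=30.2921 → 30.2921 [wait]  node(2,2) S=120.7937 payoff=0.0000 vs cont=9.6419 → 9.6419 [wait]  ⇒ S*(2)=49.8773
t_1: node(1,0) S=62.2212 payoff=44.0888 vs cont=42.9704 → 44.0888 [stop]  node(1,1) S=96.8298 payoff=9.4802 vs cont=19.9103 → 19.9103 [wait]  ⇒ S*(1)=62.2212
t_0: node(0,0) S=77.6200 payoff=28.6900 vs cont=31.7806 → 31.7806 [wait]  ⇒ S*(0)=-

price = 31.7806
boundary = - 62.2212 49.8773 62.2212 77.6200
tree:
31.7806
44.0888 19.9103
56.4327 30.2921 9.6419
66.3277 44.0888 16.7883 2.4227
74.2597 56.4327 28.6900 4.7925 0.0000
80.6180 66.3277 44.0888 9.4802 0.0000 0.0000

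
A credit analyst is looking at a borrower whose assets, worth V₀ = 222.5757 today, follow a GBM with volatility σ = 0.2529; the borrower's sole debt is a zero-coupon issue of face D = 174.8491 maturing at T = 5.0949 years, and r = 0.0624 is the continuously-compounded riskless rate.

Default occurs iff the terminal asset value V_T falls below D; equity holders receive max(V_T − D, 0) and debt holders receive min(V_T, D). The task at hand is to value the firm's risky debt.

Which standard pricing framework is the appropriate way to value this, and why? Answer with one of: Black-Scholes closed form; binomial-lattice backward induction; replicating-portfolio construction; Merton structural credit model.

Key observation: a levered firm with one bullet debt due at 5.0949 years is the canonical structural-credit setup: equity is a call on the firm's assets struck at the face value.

framework: Merton structural credit model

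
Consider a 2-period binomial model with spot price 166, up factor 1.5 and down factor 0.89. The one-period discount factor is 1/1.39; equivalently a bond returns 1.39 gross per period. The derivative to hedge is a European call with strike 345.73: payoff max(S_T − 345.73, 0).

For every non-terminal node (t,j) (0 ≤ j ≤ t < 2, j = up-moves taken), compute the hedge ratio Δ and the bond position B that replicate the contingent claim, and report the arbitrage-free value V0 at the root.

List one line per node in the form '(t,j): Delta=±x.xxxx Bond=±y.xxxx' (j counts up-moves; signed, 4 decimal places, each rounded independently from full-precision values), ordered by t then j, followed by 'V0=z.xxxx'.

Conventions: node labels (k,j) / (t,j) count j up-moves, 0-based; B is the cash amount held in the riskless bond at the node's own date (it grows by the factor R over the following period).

Risk-neutral probability p* = (R−d)/(u−d) = (1.39−0.89)/(1.5−0.89) = 0.8197.
Expiry values: V(2,0)=0.0000, V(2,1)=0.0000, V(2,2)=27.7700
  t=1,j=0: stock 147.7400 → up 221.6100 (V=0.0000), down 131.4886 (V=0.0000). Price 0.0000; hedge Δ=0.0000, bond B=0.0000.
  t=1,j=1: stock 249.0000 → up 373.5000 (V=27.7700), down 221.6100 (V=0.0000). Price 16.3758; hedge Δ=0.1828, bond B=-29.1488.
  t=0,j=0: stock 166.0000 → up 249.0000 (V=16.3758), down 147.7400 (V=0.0000). Price 9.6567; hedge Δ=0.1617, bond B=-17.1888.
As a check, the time-0 holding Δ(0,0)·S0 + B(0,0) comes to 9.6567 — exactly V0.

(0,0): Delta=0.1617 Bond=-17.1888
(1,0): Delta=0.0000 Bond=0.0000
(1,1): Delta=0.1828 Bond=-29.1488
V0=9.6567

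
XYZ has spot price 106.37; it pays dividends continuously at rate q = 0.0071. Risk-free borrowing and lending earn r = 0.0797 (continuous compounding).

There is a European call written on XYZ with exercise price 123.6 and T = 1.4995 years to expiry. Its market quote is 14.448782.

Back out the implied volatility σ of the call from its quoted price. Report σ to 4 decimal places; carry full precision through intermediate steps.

At σ = 0.3177 the Black–Scholes value reproduces the quote:
σ√T = 0.3177·√1.4995 = 0.389037
d₁ = (ln(S/K) + (r−q+σ²/2)T) / (σ√T) = (ln(106.37/123.6) + (0.0797−0.0071+0.3177²/2)·1.4995) / 0.389037 = (-0.150127 + 0.184538) / 0.389037 = 0.088453
d₂ = d₁ − σ√T = 0.088453 − 0.389037 = -0.300584
e^{−rT} = 0.887355
e^{−qT} = 0.989410
N(d₁) = 0.535242,  N(d₂) = 0.381866
V = S·e^{−qT}·N(d₁) − K·e^{−rT}·N(d₂) = 56.330733 − 41.881952 = 14.448782 (equal to the quote); since ∂V/∂σ > 0 for all σ, the implied volatility is unique

sigma = 0.3177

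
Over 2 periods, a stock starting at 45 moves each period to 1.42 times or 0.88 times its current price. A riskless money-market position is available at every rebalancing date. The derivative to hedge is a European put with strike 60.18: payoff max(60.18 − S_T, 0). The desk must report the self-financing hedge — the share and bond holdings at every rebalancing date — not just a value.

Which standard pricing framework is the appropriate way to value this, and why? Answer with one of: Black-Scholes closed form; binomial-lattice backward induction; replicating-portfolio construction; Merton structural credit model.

framework: replicating-portfolio construction

Key observation: what is demanded is not a single number but the (Δ, B) position at each node of the 1.42/0.88 tree starting at 45; constructing those positions is the replicating-portfolio method.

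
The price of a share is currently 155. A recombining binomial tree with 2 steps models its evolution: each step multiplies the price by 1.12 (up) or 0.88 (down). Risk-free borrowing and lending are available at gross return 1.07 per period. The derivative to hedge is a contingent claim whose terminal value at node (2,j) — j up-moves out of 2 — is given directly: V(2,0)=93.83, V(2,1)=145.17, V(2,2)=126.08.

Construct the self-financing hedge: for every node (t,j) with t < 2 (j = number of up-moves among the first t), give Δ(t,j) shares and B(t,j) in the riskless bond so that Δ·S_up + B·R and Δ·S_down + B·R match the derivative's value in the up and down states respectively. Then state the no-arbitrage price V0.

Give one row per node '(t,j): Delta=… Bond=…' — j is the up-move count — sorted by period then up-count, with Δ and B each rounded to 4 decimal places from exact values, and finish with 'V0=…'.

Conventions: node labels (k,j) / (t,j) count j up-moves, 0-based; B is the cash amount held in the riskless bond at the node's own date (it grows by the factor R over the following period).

Under the risk-neutral measure, an up-move has probability p* = (R−d)/(u−d) = 0.7917 and values discount at R = 1.07.
At maturity the claim pays: V(2,0)=93.8300, V(2,1)=145.1700, V(2,2)=126.0800
Node (1,0) S=136.4000: V=(p*·145.1700+(1−p*)·93.8300)/1.07=125.6768; Δ=(145.1700−93.8300)/(152.7680−120.0320)=1.5683; B=V−Δ·S=-88.2399
Node (1,1) S=173.6000: V=(p*·126.0800+(1−p*)·145.1700)/1.07=121.5487; Δ=(126.0800−145.1700)/(194.4320−152.7680)=-0.4582; B=V−Δ·S=201.0903
Node (0,0) S=155.0000: V=(p*·121.5487+(1−p*)·125.6768)/1.07=114.4007; Δ=(121.5487−125.6768)/(173.6000−136.4000)=-0.1110; B=V−Δ·S=131.6011
Verification: the root portfolio costs Δ(0,0)·S0 + B(0,0) = 114.4007, matching V0.

(0,0): Delta=-0.1110 Bond=131.6011
(1,0): Delta=1.5683 Bond=-88.2399
(1,1): Delta=-0.4582 Bond=201.0903
V0=114.4007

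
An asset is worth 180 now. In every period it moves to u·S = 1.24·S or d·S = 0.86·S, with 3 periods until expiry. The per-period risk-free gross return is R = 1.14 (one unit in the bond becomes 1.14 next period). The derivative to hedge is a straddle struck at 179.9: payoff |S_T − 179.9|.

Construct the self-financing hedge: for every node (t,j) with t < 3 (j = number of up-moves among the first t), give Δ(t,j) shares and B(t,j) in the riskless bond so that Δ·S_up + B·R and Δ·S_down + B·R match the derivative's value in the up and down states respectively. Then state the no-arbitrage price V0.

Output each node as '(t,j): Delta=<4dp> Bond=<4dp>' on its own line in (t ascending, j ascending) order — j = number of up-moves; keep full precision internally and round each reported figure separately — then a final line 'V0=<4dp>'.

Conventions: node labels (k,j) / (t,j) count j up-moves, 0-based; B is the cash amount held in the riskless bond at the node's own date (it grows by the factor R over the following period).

(0,0): Delta=0.7919 Bond=-79.2894
(1,0): Delta=0.2772 Bond=-10.7281
(1,1): Delta=0.9193 Bond=-118.8405
(2,0): Delta=-1.0000 Bond=157.8070
(2,1): Delta=0.5936 Bond=-72.9576
(2,2): Delta=1.0000 Bond=-157.8070
V0=63.2447

Under the risk-neutral measure, an up-move has probability p* = (R−d)/(u−d) = 0.7368 and values discount at R = 1.14.
Terminal payoffs: V(3,0)=65.4099, V(3,1)=14.8213, V(3,2)=58.1205, V(3,3)=163.2923
(2,0): S=133.1280. Δ = (V_up−V_dn)/(S_up−S_dn) = (14.8213−65.4099)/(165.0787−114.4901) = -1.0000. V = [p*·14.8213 + (1−p*)·65.4099]/1.14 = 24.6790. B = V − Δ·S = 157.8070.
(2,1): S=191.9520. Δ = (V_up−V_dn)/(S_up−S_dn) = (58.1205−14.8213)/(238.0205−165.0787) = 0.5936. V = [p*·58.1205 + (1−p*)·14.8213]/1.14 = 40.9877. B = V − Δ·S = -72.9576.
(2,2): S=276.7680. Δ = (V_up−V_dn)/(S_up−S_dn) = (163.2923−58.1205)/(343.1923−238.0205) = 1.0000. V = [p*·163.2923 + (1−p*)·58.1205]/1.14 = 118.9610. B = V − Δ·S = -157.8070.
(1,0): S=154.8000. Δ = (V_up−V_dn)/(S_up−S_dn) = (40.9877−24.6790)/(191.9520−133.1280) = 0.2772. V = [p*·40.9877 + (1−p*)·24.6790]/1.14 = 32.1894. B = V − Δ·S = -10.7281.
(1,1): S=223.2000. Δ = (V_up−V_dn)/(S_up−S_dn) = (118.9610−40.9877)/(276.7680−191.9520) = 0.9193. V = [p*·118.9610 + (1−p*)·40.9877]/1.14 = 86.3524. B = V − Δ·S = -118.8405.
(0,0): S=180.0000. Δ = (V_up−V_dn)/(S_up−S_dn) = (86.3524−32.1894)/(223.2000−154.8000) = 0.7919. V = [p*·86.3524 + (1−p*)·32.1894]/1.14 = 63.2447. B = V − Δ·S = -79.2894.
Check: Δ(0,0)·S0 + B(0,0) = 63.2447 = V0.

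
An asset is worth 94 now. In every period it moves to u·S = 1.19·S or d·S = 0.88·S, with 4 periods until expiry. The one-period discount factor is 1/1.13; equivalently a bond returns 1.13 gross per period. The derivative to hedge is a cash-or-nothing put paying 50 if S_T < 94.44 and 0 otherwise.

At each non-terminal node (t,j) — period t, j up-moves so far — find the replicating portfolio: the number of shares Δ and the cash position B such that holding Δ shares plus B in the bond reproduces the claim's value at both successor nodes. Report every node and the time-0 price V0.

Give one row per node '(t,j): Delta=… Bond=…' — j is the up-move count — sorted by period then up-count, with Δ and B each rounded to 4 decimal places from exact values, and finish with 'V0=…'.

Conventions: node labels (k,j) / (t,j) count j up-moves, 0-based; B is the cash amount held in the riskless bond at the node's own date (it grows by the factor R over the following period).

The replicating-portfolio and risk-neutral prices coincide; use p* = (1.13−0.88)/(1.19−0.88) = 0.8065 for the latter.
Expiry values: V(4,0)=50.0000, V(4,1)=50.0000, V(4,2)=0.0000, V(4,3)=0.0000, V(4,4)=0.0000
(3,0): S=64.0584. Δ = (V_up−V_dn)/(S_up−S_dn) = (50.0000−50.0000)/(76.2295−56.3714) = 0.0000. V = [p*·50.0000 + (1−p*)·50.0000]/1.13 = 44.2478. B = V − Δ·S = 44.2478.
(3,1): S=86.6244. Δ = (V_up−V_dn)/(S_up−S_dn) = (0.0000−50.0000)/(103.0830−76.2295) = -1.8620. V = [p*·0.0000 + (1−p*)·50.0000]/1.13 = 8.5641. B = V − Δ·S = 169.8544.
(3,2): S=117.1398. Δ = (V_up−V_dn)/(S_up−S_dn) = (0.0000−0.0000)/(139.3964−103.0830) = 0.0000. V = [p*·0.0000 + (1−p*)·0.0000]/1.13 = 0.0000. B = V − Δ·S = 0.0000.
(3,3): S=158.4049. Δ = (V_up−V_dn)/(S_up−S_dn) = (0.0000−0.0000)/(188.5019−139.3964) = 0.0000. V = [p*·0.0000 + (1−p*)·0.0000]/1.13 = 0.0000. B = V − Δ·S = 0.0000.
(2,0): S=72.7936. Δ = (V_up−V_dn)/(S_up−S_dn) = (8.5641−44.2478)/(86.6244−64.0584) = -1.5813. V = [p*·8.5641 + (1−p*)·44.2478]/1.13 = 13.6908. B = V − Δ·S = 128.7995.
(2,1): S=98.4368. Δ = (V_up−V_dn)/(S_up−S_dn) = (0.0000−8.5641)/(117.1398−86.6244) = -0.2806. V = [p*·0.0000 + (1−p*)·8.5641]/1.13 = 1.4669. B = V − Δ·S = 29.0930.
(2,2): S=133.1134. Δ = (V_up−V_dn)/(S_up−S_dn) = (0.0000−0.0000)/(158.4049−117.1398) = 0.0000. V = [p*·0.0000 + (1−p*)·0.0000]/1.13 = 0.0000. B = V − Δ·S = 0.0000.
(1,0): S=82.7200. Δ = (V_up−V_dn)/(S_up−S_dn) = (1.4669−13.6908)/(98.4368−72.7936) = -0.4767. V = [p*·1.4669 + (1−p*)·13.6908]/1.13 = 3.3919. B = V − Δ·S = 42.8239.
(1,1): S=111.8600. Δ = (V_up−V_dn)/(S_up−S_dn) = (0.0000−1.4669)/(133.1134−98.4368) = -0.0423. V = [p*·0.0000 + (1−p*)·1.4669]/1.13 = 0.2512. B = V − Δ·S = 4.9831.
(0,0): S=94.0000. Δ = (V_up−V_dn)/(S_up−S_dn) = (0.2512−3.3919)/(111.8600−82.7200) = -0.1078. V = [p*·0.2512 + (1−p*)·3.3919]/1.13 = 0.7603. B = V − Δ·S = 10.8913.
Sanity check at the root: Δ(0,0)·S0 + B(0,0) reproduces V0 = 0.7603.

(0,0): Delta=-0.1078 Bond=10.8913
(1,0): Delta=-0.4767 Bond=42.8239
(1,1): Delta=-0.0423 Bond=4.9831
(2,0): Delta=-1.5813 Bond=128.7995
(2,1): Delta=-0.2806 Bond=29.0930
(2,2): Delta=0.0000 Bond=0.0000
(3,0): Delta=0.0000 Bond=44.2478
(3,1): Delta=-1.8620 Bond=169.8544
(3,2): Delta=0.0000 Bond=0.0000
(3,3): Delta=0.0000 Bond=0.0000
V0=0.7603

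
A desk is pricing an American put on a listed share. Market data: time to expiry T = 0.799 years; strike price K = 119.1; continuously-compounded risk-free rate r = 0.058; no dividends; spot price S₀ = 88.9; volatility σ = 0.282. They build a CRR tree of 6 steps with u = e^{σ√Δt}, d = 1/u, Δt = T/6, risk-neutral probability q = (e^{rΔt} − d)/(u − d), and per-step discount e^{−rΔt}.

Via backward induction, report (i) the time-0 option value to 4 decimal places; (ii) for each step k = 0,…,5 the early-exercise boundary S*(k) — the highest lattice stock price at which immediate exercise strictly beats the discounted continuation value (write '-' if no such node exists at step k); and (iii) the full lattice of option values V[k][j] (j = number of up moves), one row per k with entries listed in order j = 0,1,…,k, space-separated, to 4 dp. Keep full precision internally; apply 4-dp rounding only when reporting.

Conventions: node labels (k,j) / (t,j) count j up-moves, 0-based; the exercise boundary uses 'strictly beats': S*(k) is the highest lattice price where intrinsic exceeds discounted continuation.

price = 30.2000
boundary = 88.9000 80.2065 88.9000 80.2065 88.9000 98.5358
tree:
30.2000
38.8935 21.6271
46.7368 30.2000 13.7803
53.8132 38.8935 20.9218 7.1797
60.1976 46.7368 30.2000 12.3919 2.3187
65.9576 53.8132 38.8935 20.5642 4.7873 0.0000
71.1544 60.1976 46.7368 30.2000 9.8841 0.0000 0.0000

Δt=0.13317  u=1.10839  d=0.90221  q=0.51190  discount=0.99231
step 6 (expiry): payoffs max(K−S,0) = 71.1544 60.1976 46.7368 30.2000 9.8841 0.0000 0.0000
step 5: (k=5,j=0): S=53.1424, K−S=65.9576, hold=65.0413 ⇒ V=65.9576 exercise | (k=5,j=1): S=65.2868, K−S=53.8132, hold=52.8969 ⇒ V=53.8132 exercise | (k=5,j=2): S=80.2065, K−S=38.8935, hold=37.9771 ⇒ V=38.8935 exercise | (k=5,j=3): S=98.5358, K−S=20.5642, hold=19.6479 ⇒ V=20.5642 exercise | (k=5,j=4): S=121.0537, K−S=0.0000, hold=4.7873 ⇒ V=4.7873 continue | (k=5,j=5): S=148.7176, K−S=0.0000, hold=0.0000 ⇒ V=0.0000 continue  boundary S*=98.5358
step 4: (k=4,j=0): S=58.9024, K−S=60.1976, hold=59.2812 ⇒ V=60.1976 exercise | (k=4,j=1): S=72.3632, K−S=46.7368, hold=45.8205 ⇒ V=46.7368 exercise | (k=4,j=2): S=88.9000, K−S=30.2000, hold=29.2837 ⇒ V=30.2000 exercise | (k=4,j=3): S=109.2159, K−S=9.8841, hold=12.3919 ⇒ V=12.3919 continue | (k=4,j=4): S=134.1746, K−S=0.0000, hold=2.3187 ⇒ V=2.3187 continue  boundary S*=88.9000
step 3: (k=3,j=0): S=65.2868, K−S=53.8132, hold=52.8969 ⇒ V=53.8132 exercise | (k=3,j=1): S=80.2065, K−S=38.8935, hold=37.9771 ⇒ V=38.8935 exercise | (k=3,j=2): S=98.5358, K−S=20.5642, hold=20.9218 ⇒ V=20.9218 continue | (k=3,j=3): S=121.0537, K−S=0.0000, hold=7.1797 ⇒ V=7.1797 continue  boundary S*=80.2065
step 2: (k=2,j=0): S=72.3632, K−S=46.7368, hold=45.8205 ⇒ V=46.7368 exercise | (k=2,j=1): S=88.9000, K−S=30.2000, hold=29.4653 ⇒ V=30.2000 exercise | (k=2,j=2): S=109.2159, K−S=9.8841, hold=13.7803 ⇒ V=13.7803 continue  boundary S*=88.9000
step 1: (k=1,j=0): S=80.2065, K−S=38.8935, hold=37.9771 ⇒ V=38.8935 exercise | (k=1,j=1): S=98.5358, K−S=20.5642, hold=21.6271 ⇒ V=21.6271 continue  boundary S*=80.2065
step 0: (k=0,j=0): S=88.9000, K−S=30.2000, hold=29.8235 ⇒ V=30.2000 exercise  boundary S*=88.9000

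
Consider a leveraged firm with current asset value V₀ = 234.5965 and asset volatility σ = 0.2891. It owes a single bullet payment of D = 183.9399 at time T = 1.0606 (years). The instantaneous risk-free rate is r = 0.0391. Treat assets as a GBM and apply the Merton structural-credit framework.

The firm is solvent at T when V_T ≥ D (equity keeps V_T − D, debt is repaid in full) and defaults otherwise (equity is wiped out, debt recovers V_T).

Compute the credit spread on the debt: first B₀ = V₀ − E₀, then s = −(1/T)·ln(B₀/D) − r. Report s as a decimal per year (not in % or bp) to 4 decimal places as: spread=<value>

spread=0.0295

With assets at 234.5965 and a single debt payment of 183.9399 at 1.0606 years:
d₁ = [ln(V₀/D) + (r + σ²/2)T] / (σ√T)
   = [ln(234.5965/183.9399) + (0.0391 + 0.5·0.2891²)·1.0606] / (0.2891·√1.0606)
   = [0.243258 + 0.085791] / 0.297731 = 1.105190
d₂ = d₁ − σ√T = 1.105190 − 0.297731 = 0.807459
N(d₁) = 0.865461,  N(d₂) = 0.790299,  e^(−rT) = 0.959379
E₀ = V₀·N(d₁) − D·e^(−rT)·N(d₂)
   = 234.5965·0.865461 − 183.9399·0.959379·0.790299 = 63.571718
B₀ = V₀ − E₀ = 234.5965 − 63.571718 = 171.024782
spread = −(1/T)·ln(B₀/D) − r = −(1/1.0606)·ln(171.024782/183.9399) − 0.0391 = 0.02954096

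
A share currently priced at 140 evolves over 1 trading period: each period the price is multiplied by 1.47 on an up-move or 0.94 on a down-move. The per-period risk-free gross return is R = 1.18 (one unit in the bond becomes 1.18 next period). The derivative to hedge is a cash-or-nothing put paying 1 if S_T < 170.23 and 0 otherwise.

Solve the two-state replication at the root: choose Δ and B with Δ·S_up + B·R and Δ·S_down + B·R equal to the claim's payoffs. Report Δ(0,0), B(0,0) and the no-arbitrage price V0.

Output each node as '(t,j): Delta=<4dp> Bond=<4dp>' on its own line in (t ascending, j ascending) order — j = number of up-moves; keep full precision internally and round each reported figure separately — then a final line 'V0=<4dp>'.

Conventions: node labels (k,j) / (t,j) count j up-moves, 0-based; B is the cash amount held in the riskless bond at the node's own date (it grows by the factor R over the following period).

(0,0): Delta=-0.0135 Bond=2.3505
V0=0.4637

Under the risk-neutral measure, an up-move has probability p* = (R−d)/(u−d) = 0.4528 and values discount at R = 1.18.
Expiry values: V(1,0)=1.0000, V(1,1)=0.0000
Node (0,0) S=140.0000: V=(p*·0.0000+(1−p*)·1.0000)/1.18=0.4637; Δ=(0.0000−1.0000)/(205.8000−131.6000)=-0.0135; B=V−Δ·S=2.3505
Verification: the root portfolio costs Δ(0,0)·S0 + B(0,0) = 0.4637, matching V0.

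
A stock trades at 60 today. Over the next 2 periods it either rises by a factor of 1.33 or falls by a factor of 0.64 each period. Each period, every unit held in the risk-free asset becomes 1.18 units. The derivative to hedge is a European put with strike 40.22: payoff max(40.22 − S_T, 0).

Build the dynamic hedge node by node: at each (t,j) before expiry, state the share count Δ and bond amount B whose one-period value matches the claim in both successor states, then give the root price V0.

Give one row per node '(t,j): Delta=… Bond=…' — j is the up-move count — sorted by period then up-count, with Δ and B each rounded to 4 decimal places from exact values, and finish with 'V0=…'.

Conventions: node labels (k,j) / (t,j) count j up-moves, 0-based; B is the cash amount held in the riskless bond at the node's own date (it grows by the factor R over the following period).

Since d<R<u, set p* = (R−d)/(u−d) = 0.7826; price each node as the discounted p*-expectation of its children.
At maturity the claim pays: V(2,0)=15.6440, V(2,1)=0.0000, V(2,2)=0.0000
  t=1,j=0: stock 38.4000 → up 51.0720 (V=0.0000), down 24.5760 (V=15.6440). Price 2.8821; hedge Δ=-0.5904, bond B=25.5546.
  t=1,j=1: stock 79.8000 → up 106.1340 (V=0.0000), down 51.0720 (V=0.0000). Price 0.0000; hedge Δ=0.0000, bond B=0.0000.
  t=0,j=0: stock 60.0000 → up 79.8000 (V=0.0000), down 38.4000 (V=2.8821). Price 0.5310; hedge Δ=-0.0696, bond B=4.7079.
Sanity check at the root: Δ(0,0)·S0 + B(0,0) reproduces V0 = 0.5310.

(0,0): Delta=-0.0696 Bond=4.7079
(1,0): Delta=-0.5904 Bond=25.5546
(1,1): Delta=0.0000 Bond=0.0000
V0=0.5310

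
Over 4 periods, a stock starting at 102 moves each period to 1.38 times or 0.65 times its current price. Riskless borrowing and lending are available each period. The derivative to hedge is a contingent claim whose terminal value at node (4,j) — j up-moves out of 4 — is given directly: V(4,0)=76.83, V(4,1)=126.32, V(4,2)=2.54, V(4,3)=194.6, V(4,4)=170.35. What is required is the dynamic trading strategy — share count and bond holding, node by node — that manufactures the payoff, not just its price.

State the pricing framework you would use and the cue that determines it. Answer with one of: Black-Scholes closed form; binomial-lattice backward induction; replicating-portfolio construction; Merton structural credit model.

Key observation: since the answer must list Δ and B at each node of the 1.38/0.65 lattice on 102, the replicating-portfolio method — solving the two-state system at every node — is the one that applies.

framework: replicating-portfolio construction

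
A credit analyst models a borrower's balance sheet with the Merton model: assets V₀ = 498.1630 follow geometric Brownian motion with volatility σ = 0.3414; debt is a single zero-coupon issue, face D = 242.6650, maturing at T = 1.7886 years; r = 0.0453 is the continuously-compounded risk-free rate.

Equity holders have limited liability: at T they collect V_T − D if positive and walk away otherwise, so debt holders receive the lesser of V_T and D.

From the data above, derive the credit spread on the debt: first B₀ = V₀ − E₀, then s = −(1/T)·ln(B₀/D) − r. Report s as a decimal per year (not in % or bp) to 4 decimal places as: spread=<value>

spread=0.0060

Work the structural quantities from V₀ = 498.1630 against face 242.6650:
d₁ = [ln(V₀/D) + (r + σ²/2)T] / (σ√T)
   = [ln(498.1630/242.6650) + (0.0453 + 0.5·0.3414²)·1.7886] / (0.3414·√1.7886)
   = [0.719245 + 0.185258] / 0.456583 = 1.981025
d₂ = d₁ − σ√T = 1.981025 − 0.456583 = 1.524442
N(d₁) = 0.976206,  N(d₂) = 0.936301,  e^(−rT) = 0.922172
E₀ = V₀·N(d₁) − D·e^(−rT)·N(d₂)
   = 498.1630·0.976206 − 242.6650·0.922172·0.936301 = 276.785275
B₀ = V₀ − E₀ = 498.1630 − 276.785275 = 221.377725
spread = −(1/T)·ln(B₀/D) − r = −(1/1.7886)·ln(221.377725/242.6650) − 0.0453 = 0.00603148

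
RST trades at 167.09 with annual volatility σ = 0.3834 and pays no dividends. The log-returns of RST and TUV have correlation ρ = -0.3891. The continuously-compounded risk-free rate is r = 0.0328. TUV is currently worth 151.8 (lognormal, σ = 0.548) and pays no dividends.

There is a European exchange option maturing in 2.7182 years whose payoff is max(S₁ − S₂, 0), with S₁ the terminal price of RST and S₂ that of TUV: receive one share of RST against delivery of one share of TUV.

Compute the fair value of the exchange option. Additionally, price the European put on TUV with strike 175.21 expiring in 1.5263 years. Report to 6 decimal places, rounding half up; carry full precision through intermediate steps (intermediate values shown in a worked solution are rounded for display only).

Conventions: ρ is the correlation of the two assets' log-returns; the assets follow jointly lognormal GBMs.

σ_eff = √(σ₁² + σ₂² − 2ρσ₁σ₂) = √(0.3834² + 0.548² − 2·-0.3891·0.3834·0.548) = 0.781538
d₁ = (ln(S₁/S₂) + (q₂ − q₁ + σ_eff²/2)T) / (σ_eff√T) = (ln(167.09/151.8) + (0.0 − 0.0 + 0.305401)·2.7182) / 1.288519 = 0.718739
d₂ = d₁ − σ_eff√T = 0.718739 − 1.288519 = -0.569780
N(d₁) = 0.763849,  N(d₂) = 0.284414
V = S₁·e^{−q₁T}·N(d₁) − S₂·e^{−q₂T}·N(d₂) = 127.631573 − 43.173978 = 84.457596
[vanilla: TUV put K=175.21]
σ√T = 0.548·√1.5263 = 0.677018
d₁ = (ln(S/K) + (r+σ²/2)T) / (σ√T) = (ln(151.8/175.21) + (0.0328+0.548²/2)·1.5263) / 0.677018 = (-0.143421 + 0.279240) / 0.677018 = 0.200612
d₂ = d₁ − σ√T = 0.200612 − 0.677018 = -0.476406
e^{−rT} = 0.951170
N(−d₁) = 0.420501,  N(−d₂) = 0.683107
price = K·e^{−rT}·N(−d₂) − S·N(−d₁) = 113.842911 − 63.832030 = 50.010881

exchange price = 84.457596
price(TUV put K=175.21) = 50.010881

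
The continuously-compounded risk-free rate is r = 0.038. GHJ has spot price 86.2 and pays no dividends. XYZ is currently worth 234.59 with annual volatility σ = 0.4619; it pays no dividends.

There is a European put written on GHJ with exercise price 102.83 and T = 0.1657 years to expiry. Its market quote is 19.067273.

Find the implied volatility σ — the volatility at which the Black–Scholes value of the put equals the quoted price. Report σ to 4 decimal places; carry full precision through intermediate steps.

sigma = 0.5832

At σ = 0.5832 the Black–Scholes value reproduces the quote:
σ√T = 0.5832·√0.1657 = 0.237399
d₁ = (ln(S/K) + (r+σ²/2)T) / (σ√T) = (ln(86.2/102.83) + (0.038+0.5832²/2)·0.1657) / 0.237399 = (-0.176407 + 0.034476) / 0.237399 = -0.597860
d₂ = d₁ − σ√T = -0.597860 − 0.237399 = -0.835259
e^{−rT} = 0.993723
N(−d₁) = 0.725033,  N(−d₂) = 0.798214
V = K·e^{−rT}·N(−d₂) − S·N(−d₁) = 81.565134 − 62.497861 = 19.067273 (the observed quote) — the price is monotone increasing in volatility, hence this σ is the only solution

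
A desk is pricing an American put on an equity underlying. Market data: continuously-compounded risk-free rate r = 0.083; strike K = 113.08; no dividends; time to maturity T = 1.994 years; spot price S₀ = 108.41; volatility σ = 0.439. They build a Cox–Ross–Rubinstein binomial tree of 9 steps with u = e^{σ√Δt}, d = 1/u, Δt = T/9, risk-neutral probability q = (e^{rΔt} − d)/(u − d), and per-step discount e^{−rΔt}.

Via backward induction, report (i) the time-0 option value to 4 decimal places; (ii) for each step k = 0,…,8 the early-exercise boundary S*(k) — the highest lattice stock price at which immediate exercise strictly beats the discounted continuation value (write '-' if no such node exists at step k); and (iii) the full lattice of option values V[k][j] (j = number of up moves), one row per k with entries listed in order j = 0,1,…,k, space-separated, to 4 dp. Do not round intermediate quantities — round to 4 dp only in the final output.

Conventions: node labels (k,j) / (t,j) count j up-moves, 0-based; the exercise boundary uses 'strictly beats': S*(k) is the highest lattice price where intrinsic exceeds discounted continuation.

price = 21.9770
boundary = - - - 58.3239 71.7113 58.3239 71.7113 58.3239 71.7113
tree:
21.9770
30.6755 13.8626
41.6177 20.5822 7.4772
54.7561 29.6788 12.0062 3.1030
65.6442 41.3687 18.7794 5.4957 0.7603
74.4997 54.7561 28.4388 9.5571 1.5277 0.0000
81.7021 65.6442 41.3687 16.2181 3.0699 0.0000 0.0000
87.5598 74.4997 54.7561 26.5882 6.1687 0.0000 0.0000 0.0000
92.3241 81.7021 65.6442 41.3687 12.3957 0.0000 0.0000 0.0000 0.0000
96.1989 87.5598 74.4997 54.7561 24.9084 0.0000 0.0000 0.0000 0.0000 0.0000

Δt=0.22156, u=1.22953, d=0.81332, q=0.49311, disc=e^(-rΔt)=0.98178
k=9 terminal: V=max(K-S,0) → 96.1989 87.5598 74.4997 54.7561 24.9084 0.0000 0.0000 0.0000 0.0000 0.0000
k=8: j=0 S=20.7559 intr=92.3241 cont=90.2636 V=92.3241[EX]; j=1 S=31.3779 intr=81.7021 cont=79.6416 V=81.7021[EX]; j=2 S=47.4358 intr=65.6442 cont=63.5838 V=65.6442[EX]; j=3 S=71.7113 intr=41.3687 cont=39.3083 V=41.3687[EX]; j=4 S=108.4100 intr=4.6700 cont=12.3957 V=12.3957[hold]; j=5 S=163.8895 intr=0.0000 cont=0.0000 V=0.0000[hold]; j=6 S=247.7609 intr=0.0000 cont=0.0000 V=0.0000[hold]; j=7 S=374.5540 intr=0.0000 cont=0.0000 V=0.0000[hold]; j=8 S=566.2342 intr=0.0000 cont=0.0000 V=0.0000[hold]  S*(8)=71.7113
k=7: j=0 S=25.5202 intr=87.5598 cont=85.4994 V=87.5598[EX]; j=1 S=38.5803 intr=74.4997 cont=72.4393 V=74.4997[EX]; j=2 S=58.3239 intr=54.7561 cont=52.6956 V=54.7561[EX]; j=3 S=88.1716 intr=24.9084 cont=26.5882 V=26.5882[hold]; j=4 S=133.2939 intr=0.0000 cont=6.1687 V=6.1687[hold]; j=5 S=201.5078 intr=0.0000 cont=0.0000 V=0.0000[hold]; j=6 S=304.6306 intr=0.0000 cont=0.0000 V=0.0000[hold]; j=7 S=460.5272 intr=0.0000 cont=0.0000 V=0.0000[hold]  S*(7)=58.3239
k=6: j=0 S=31.3779 intr=81.7021 cont=79.6416 V=81.7021[EX]; j=1 S=47.4358 intr=65.6442 cont=63.5838 V=65.6442[EX]; j=2 S=71.7113 intr=41.3687 cont=40.1215 V=41.3687[EX]; j=3 S=108.4100 intr=4.6700 cont=16.2181 V=16.2181[hold]; j=4 S=163.8895 intr=0.0000 cont=3.0699 V=3.0699[hold]; j=5 S=247.7609 intr=0.0000 cont=0.0000 V=0.0000[hold]; j=6 S=374.5540 intr=0.0000 cont=0.0000 V=0.0000[hold]  S*(6)=71.7113
k=5: j=0 S=38.5803 intr=74.4997 cont=72.4393 V=74.4997[EX]; j=1 S=58.3239 intr=54.7561 cont=52.6956 V=54.7561[EX]; j=2 S=88.1716 intr=24.9084 cont=28.4388 V=28.4388[hold]; j=3 S=133.2939 intr=0.0000 cont=9.5571 V=9.5571[hold]; j=4 S=201.5078 intr=0.0000 cont=1.5277 V=1.5277[hold]; j=5 S=304.6306 intr=0.0000 cont=0.0000 V=0.0000[hold]  S*(5)=58.3239
k=4: j=0 S=47.4358 intr=65.6442 cont=63.5838 V=65.6442[EX]; j=1 S=71.7113 intr=41.3687 cont=41.0174 V=41.3687[EX]; j=2 S=108.4100 intr=4.6700 cont=18.7794 V=18.7794[hold]; j=3 S=163.8895 intr=0.0000 cont=5.4957 V=5.4957[hold]; j=4 S=247.7609 intr=0.0000 cont=0.7603 V=0.7603[hold]  S*(4)=71.7113
k=3: j=0 S=58.3239 intr=54.7561 cont=52.6956 V=54.7561[EX]; j=1 S=88.1716 intr=24.9084 cont=29.6788 V=29.6788[hold]; j=2 S=133.2939 intr=0.0000 cont=12.0062 V=12.0062[hold]; j=3 S=201.5078 intr=0.0000 cont=3.1030 V=3.1030[hold]  S*(3)=58.3239
k=2: j=0 S=71.7113 intr=41.3687 cont=41.6177 V=41.6177[hold]; j=1 S=108.4100 intr=4.6700 cont=20.5822 V=20.5822[hold]; j=2 S=163.8895 intr=0.0000 cont=7.4772 V=7.4772[hold]  S*(2)=-
k=1: j=0 S=88.1716 intr=24.9084 cont=30.6755 V=30.6755[hold]; j=1 S=133.2939 intr=0.0000 cont=13.8626 V=13.8626[hold]  S*(1)=-
k=0: j=0 S=108.4100 intr=4.6700 cont=21.9770 V=21.9770[hold]  S*(0)=-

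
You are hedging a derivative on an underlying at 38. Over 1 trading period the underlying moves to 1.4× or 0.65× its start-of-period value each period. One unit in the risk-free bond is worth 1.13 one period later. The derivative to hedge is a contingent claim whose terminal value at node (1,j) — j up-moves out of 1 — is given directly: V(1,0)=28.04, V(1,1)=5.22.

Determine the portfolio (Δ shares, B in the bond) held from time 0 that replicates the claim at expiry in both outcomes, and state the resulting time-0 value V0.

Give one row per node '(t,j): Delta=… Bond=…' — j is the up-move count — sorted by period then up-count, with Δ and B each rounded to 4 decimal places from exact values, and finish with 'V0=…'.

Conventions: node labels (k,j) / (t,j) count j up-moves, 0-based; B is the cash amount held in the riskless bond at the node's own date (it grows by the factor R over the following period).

(0,0): Delta=-0.8007 Bond=42.3162
V0=11.8896

Under the risk-neutral measure, an up-move has probability p* = (R−d)/(u−d) = 0.6400 and values discount at R = 1.13.
Expiry values: V(1,0)=28.0400, V(1,1)=5.2200
Node (0,0) S=38.0000: V=(p*·5.2200+(1−p*)·28.0400)/1.13=11.8896; Δ=(5.2200−28.0400)/(53.2000−24.7000)=-0.8007; B=V−Δ·S=42.3162
Check: Δ(0,0)·S0 + B(0,0) = 11.8896 = V0.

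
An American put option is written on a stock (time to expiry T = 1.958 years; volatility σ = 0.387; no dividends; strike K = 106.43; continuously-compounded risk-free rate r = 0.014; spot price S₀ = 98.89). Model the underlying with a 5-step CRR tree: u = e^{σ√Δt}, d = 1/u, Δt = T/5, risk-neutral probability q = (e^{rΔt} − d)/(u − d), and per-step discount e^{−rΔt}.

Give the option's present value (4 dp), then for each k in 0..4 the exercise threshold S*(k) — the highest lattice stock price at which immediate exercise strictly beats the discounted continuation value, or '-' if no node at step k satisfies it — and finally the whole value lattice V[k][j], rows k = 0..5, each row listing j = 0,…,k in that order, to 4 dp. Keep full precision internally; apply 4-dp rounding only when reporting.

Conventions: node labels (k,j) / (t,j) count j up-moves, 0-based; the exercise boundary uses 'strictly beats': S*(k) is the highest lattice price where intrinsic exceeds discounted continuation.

price = 25.1676
boundary = - - - 47.8216 60.9257
tree:
25.1676
34.8255 13.7173
46.3091 21.2706 4.6896
58.6084 31.9011 8.5888 0.0000
68.8940 45.5043 15.7302 0.0000 0.0000
76.9673 58.6084 28.8095 0.0000 0.0000 0.0000

Δt=0.39160, u=1.27402, d=0.78492, q=0.45099, disc=e^(-rΔt)=0.99453
k=5 terminal: V=max(K-S,0) → 76.9673 58.6084 28.8095 0.0000 0.0000 0.0000
k=4: j=0 S=37.5360 intr=68.8940 cont=68.3121 V=68.8940[EX]; j=1 S=60.9257 intr=45.5043 cont=44.9224 V=45.5043[EX]; j=2 S=98.8900 intr=7.5400 cont=15.7302 V=15.7302[hold]; j=3 S=160.5108 intr=0.0000 cont=0.0000 V=0.0000[hold]; j=4 S=260.5292 intr=0.0000 cont=0.0000 V=0.0000[hold]  S*(4)=60.9257
k=3: j=0 S=47.8216 intr=58.6084 cont=58.0265 V=58.6084[EX]; j=1 S=77.6205 intr=28.8095 cont=31.9011 V=31.9011[hold]; j=2 S=125.9878 intr=0.0000 cont=8.5888 V=8.5888[hold]; j=3 S=204.4939 intr=0.0000 cont=0.0000 V=0.0000[hold]  S*(3)=47.8216
k=2: j=0 S=60.9257 intr=45.5043 cont=46.3091 V=46.3091[hold]; j=1 S=98.8900 intr=7.5400 cont=21.2706 V=21.2706[hold]; j=2 S=160.5108 intr=0.0000 cont=4.6896 V=4.6896[hold]  S*(2)=-
k=1: j=0 S=77.6205 intr=28.8095 cont=34.8255 V=34.8255[hold]; j=1 S=125.9878 intr=0.0000 cont=13.7173 V=13.7173[hold]  S*(1)=-
k=0: j=0 S=98.8900 intr=7.5400 cont=25.1676 V=25.1676[hold]  S*(0)=-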